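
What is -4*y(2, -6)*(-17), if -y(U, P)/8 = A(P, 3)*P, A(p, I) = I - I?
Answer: 0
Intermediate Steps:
A(p, I) = 0
y(U, P) = 0 (y(U, P) = -0*P = -8*0 = 0)
-4*y(2, -6)*(-17) = -4*0*(-17) = 0*(-17) = 0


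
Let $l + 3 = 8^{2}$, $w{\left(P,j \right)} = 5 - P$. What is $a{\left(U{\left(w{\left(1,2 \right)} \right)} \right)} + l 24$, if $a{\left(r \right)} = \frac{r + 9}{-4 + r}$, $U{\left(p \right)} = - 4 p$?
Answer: $\frac{29287}{20} \approx 1464.3$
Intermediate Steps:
$a{\left(r \right)} = \frac{9 + r}{-4 + r}$
$l = 61$ ($l = -3 + 8^{2} = -3 + 64 = 61$)
$a{\left(U{\left(w{\left(1,2 \right)} \right)} \right)} + l 24 = \frac{9 - 4 \left(5 - 1\right)}{-4 - 4 \left(5 - 1\right)} + 61 \cdot 24 = \frac{9 - 4 \left(5 - 1\right)}{-4 - 4 \left(5 - 1\right)} + 1464 = \frac{9 - 16}{-4 - 16} + 1464 = \frac{1}{-20} \left(-7\right) + 1464 = \left(- \frac{1}{20}\right) \left(-7\right) + 1464 = \frac{7}{20} + 1464 = \frac{29287}{20}$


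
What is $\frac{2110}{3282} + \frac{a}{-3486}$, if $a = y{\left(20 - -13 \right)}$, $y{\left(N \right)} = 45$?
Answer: $\frac{1201295}{1906842} \approx 0.62999$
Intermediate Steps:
$a = 45$
$\frac{2110}{3282} + \frac{a}{-3486} = \frac{2110}{3282} + \frac{45}{-3486} = 2110 \cdot \frac{1}{3282} + 45 \left(- \frac{1}{3486}\right) = \frac{1055}{1641} - \frac{15}{1162} = \frac{1201295}{1906842}$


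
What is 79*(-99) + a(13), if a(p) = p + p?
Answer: -7795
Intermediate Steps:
a(p) = 2*p
79*(-99) + a(13) = 79*(-99) + 2*13 = -7821 + 26 = -7795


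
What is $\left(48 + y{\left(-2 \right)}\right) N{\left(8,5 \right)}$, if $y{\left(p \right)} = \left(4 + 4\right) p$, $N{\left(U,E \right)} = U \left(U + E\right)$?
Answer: $3328$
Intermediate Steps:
$N{\left(U,E \right)} = U \left(E + U\right)$
$y{\left(p \right)} = 8 p$
$\left(48 + y{\left(-2 \right)}\right) N{\left(8,5 \right)} = \left(48 + 8 \left(-2\right)\right) 8 \left(5 + 8\right) = \left(48 - 16\right) 8 \cdot 13 = 32 \cdot 104 = 3328$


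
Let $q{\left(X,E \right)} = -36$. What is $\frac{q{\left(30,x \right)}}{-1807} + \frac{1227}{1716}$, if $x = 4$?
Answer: $\frac{4495}{6116} \approx 0.73496$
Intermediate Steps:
$\frac{q{\left(30,x \right)}}{-1807} + \frac{1227}{1716} = - \frac{36}{-1807} + \frac{1227}{1716} = \left(-36\right) \left(- \frac{1}{1807}\right) + 1227 \cdot \frac{1}{1716} = \frac{36}{1807} + \frac{409}{572} = \frac{4495}{6116}$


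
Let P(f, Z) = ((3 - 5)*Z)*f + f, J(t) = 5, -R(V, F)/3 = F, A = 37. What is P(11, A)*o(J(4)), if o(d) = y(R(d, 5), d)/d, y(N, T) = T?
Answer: -803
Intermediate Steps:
R(V, F) = -3*F
o(d) = 1 (o(d) = d/d = 1)
P(f, Z) = f - 2*Z*f (P(f, Z) = (-2*Z)*f + f = -2*Z*f + f = f - 2*Z*f)
P(11, A)*o(J(4)) = (11*(1 - 2*37))*1 = (11*(1 - 74))*1 = (11*(-73))*1 = -803*1 = -803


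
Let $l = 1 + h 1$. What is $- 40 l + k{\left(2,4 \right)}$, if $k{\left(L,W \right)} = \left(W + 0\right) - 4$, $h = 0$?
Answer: $-40$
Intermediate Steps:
$k{\left(L,W \right)} = -4 + W$ ($k{\left(L,W \right)} = W - 4 = -4 + W$)
$l = 1$ ($l = 1 + 0 \cdot 1 = 1 + 0 = 1$)
$- 40 l + k{\left(2,4 \right)} = \left(-40\right) 1 + \left(-4 + 4\right) = -40 + 0 = -40$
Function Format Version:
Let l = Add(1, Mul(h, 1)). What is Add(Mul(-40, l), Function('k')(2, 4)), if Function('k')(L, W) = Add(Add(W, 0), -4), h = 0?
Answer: -40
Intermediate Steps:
Function('k')(L, W) = Add(-4, W) (Function('k')(L, W) = Add(W, -4) = Add(-4, W))
l = 1 (l = Add(1, Mul(0, 1)) = Add(1, 0) = 1)
Add(Mul(-40, l), Function('k')(2, 4)) = Add(Mul(-40, 1), Add(-4, 4)) = Add(-40, 0) = -40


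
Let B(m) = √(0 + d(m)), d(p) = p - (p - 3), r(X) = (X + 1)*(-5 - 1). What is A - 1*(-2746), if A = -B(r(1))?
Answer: 2746 - √3 ≈ 2744.3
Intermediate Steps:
r(X) = -6 - 6*X (r(X) = (1 + X)*(-6) = -6 - 6*X)
d(p) = 3 (d(p) = p - (-3 + p) = p + (3 - p) = 3)
B(m) = √3 (B(m) = √(0 + 3) = √3)
A = -√3 ≈ -1.7320
A - 1*(-2746) = -√3 - 1*(-2746) = -√3 + 2746 = 2746 - √3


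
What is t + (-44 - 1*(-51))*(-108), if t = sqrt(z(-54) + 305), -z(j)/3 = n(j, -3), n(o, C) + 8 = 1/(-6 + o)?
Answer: -756 + sqrt(32905)/10 ≈ -737.86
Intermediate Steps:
n(o, C) = -8 + 1/(-6 + o)
z(j) = -3*(49 - 8*j)/(-6 + j)
t = sqrt(32905)/10 (t = sqrt(3*(-49 + 8*(-54))/(-6 - 54) + 305) = sqrt(3*(-49 - 432)/(-60) + 305) = sqrt(3*(-1/60)*(-481) + 305) = sqrt(481/20 + 305) = sqrt(6581/20) = sqrt(32905)/10 ≈ 18.140)
t + (-44 - 1*(-51))*(-108) = sqrt(32905)/10 + (-44 - 1*(-51))*(-108) = sqrt(32905)/10 + (-44 + 51)*(-108) = sqrt(32905)/10 + 7*(-108) = sqrt(32905)/10 - 756 = -756 + sqrt(32905)/10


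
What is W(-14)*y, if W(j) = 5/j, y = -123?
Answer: 615/14 ≈ 43.929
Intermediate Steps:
W(-14)*y = (5/(-14))*(-123) = (5*(-1/14))*(-123) = -5/14*(-123) = 615/14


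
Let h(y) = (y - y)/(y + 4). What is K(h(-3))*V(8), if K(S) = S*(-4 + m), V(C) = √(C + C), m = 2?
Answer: 0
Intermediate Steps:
V(C) = √2*√C (V(C) = √(2*C) = √2*√C)
h(y) = 0 (h(y) = 0/(4 + y) = 0)
K(S) = -2*S (K(S) = S*(-4 + 2) = S*(-2) = -2*S)
K(h(-3))*V(8) = (-2*0)*(√2*√8) = 0*(√2*(2*√2)) = 0*4 = 0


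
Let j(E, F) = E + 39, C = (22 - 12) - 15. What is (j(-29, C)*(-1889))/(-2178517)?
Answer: 18890/2178517 ≈ 0.0086710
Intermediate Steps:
C = -5 (C = 10 - 15 = -5)
j(E, F) = 39 + E
(j(-29, C)*(-1889))/(-2178517) = ((39 - 29)*(-1889))/(-2178517) = (10*(-1889))*(-1/2178517) = -18890*(-1/2178517) = 18890/2178517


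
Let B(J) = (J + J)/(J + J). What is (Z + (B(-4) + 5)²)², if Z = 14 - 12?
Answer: 1444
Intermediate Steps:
B(J) = 1 (B(J) = (2*J)/((2*J)) = (2*J)*(1/(2*J)) = 1)
Z = 2
(Z + (B(-4) + 5)²)² = (2 + (1 + 5)²)² = (2 + 6²)² = (2 + 36)² = 38² = 1444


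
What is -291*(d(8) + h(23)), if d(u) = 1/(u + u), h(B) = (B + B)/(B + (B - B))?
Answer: -9603/16 ≈ -600.19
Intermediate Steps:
h(B) = 2 (h(B) = (2*B)/(B + 0) = (2*B)/B = 2)
d(u) = 1/(2*u)
-291*(d(8) + h(23)) = -291*((1/2)/8 + 2) = -291*((1/2)*(1/8) + 2) = -291*(1/16 + 2) = -291*33/16 = -9603/16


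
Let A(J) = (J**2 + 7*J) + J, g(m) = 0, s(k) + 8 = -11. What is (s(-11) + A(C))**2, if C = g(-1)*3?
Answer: 361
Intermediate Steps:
s(k) = -19 (s(k) = -8 - 11 = -19)
C = 0 (C = 0*3 = 0)
A(J) = J**2 + 8*J
(s(-11) + A(C))**2 = (-19 + 0*(8 + 0))**2 = (-19 + 0*8)**2 = (-19 + 0)**2 = (-19)**2 = 361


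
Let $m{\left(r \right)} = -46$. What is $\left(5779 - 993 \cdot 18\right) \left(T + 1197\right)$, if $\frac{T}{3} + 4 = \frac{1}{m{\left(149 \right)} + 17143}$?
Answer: $- \frac{1992228220}{139} \approx -1.4333 \cdot 10^{7}$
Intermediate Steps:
$T = - \frac{68387}{5699}$ ($T = -12 + \frac{3}{-46 + 17143} = -12 + \frac{3}{17097} = -12 + 3 \cdot \frac{1}{17097} = -12 + \frac{1}{5699} = - \frac{68387}{5699} \approx -12.0$)
$\left(5779 - 993 \cdot 18\right) \left(T + 1197\right) = \left(5779 - 993 \cdot 18\right) \left(- \frac{68387}{5699} + 1197\right) = \left(5779 - 17874\right) \frac{6753316}{5699} = \left(-12095\right) \frac{6753316}{5699} = - \frac{1992228220}{139}$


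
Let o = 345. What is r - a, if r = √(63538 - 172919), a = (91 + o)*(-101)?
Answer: 44036 + I*√109381 ≈ 44036.0 + 330.73*I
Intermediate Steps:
a = -44036 (a = (91 + 345)*(-101) = 436*(-101) = -44036)
r = I*√109381 (r = √(-109381) = I*√109381 ≈ 330.73*I)
r - a = I*√109381 - 1*(-44036) = I*√109381 + 44036 = 44036 + I*√109381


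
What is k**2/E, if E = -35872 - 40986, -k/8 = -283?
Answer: -2562848/38429 ≈ -66.690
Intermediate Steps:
k = 2264 (k = -8*(-283) = 2264)
E = -76858
k**2/E = 2264**2/(-76858) = 5125696*(-1/76858) = -2562848/38429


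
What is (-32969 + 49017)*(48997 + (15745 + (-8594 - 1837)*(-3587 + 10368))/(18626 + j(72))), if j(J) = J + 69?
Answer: 13621700199984/18767 ≈ 7.2583e+8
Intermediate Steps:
j(J) = 69 + J
(-32969 + 49017)*(48997 + (15745 + (-8594 - 1837)*(-3587 + 10368))/(18626 + j(72))) = (-32969 + 49017)*(48997 + (15745 + (-8594 - 1837)*(-3587 + 10368))/(18626 + (69 + 72))) = 16048*(48997 + (15745 - 10431*6781)/(18626 + 141)) = 16048*(48997 + (15745 - 70732611)/18767) = 16048*(48997 - 70716866*1/18767) = 16048*(48997 - 70716866/18767) = 16048*(848809833/18767) = 13621700199984/18767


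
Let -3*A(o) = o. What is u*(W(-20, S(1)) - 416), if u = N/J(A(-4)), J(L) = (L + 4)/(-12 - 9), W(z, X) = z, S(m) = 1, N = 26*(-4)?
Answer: -178542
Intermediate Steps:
N = -104
A(o) = -o/3
J(L) = -4/21 - L/21 (J(L) = (4 + L)/(-21) = (4 + L)*(-1/21) = -4/21 - L/21)
u = 819/2 (u = -104/(-4/21 - (-1)*(-4)/63) = -104/(-4/21 - 1/21*4/3) = -104/(-4/21 - 4/63) = -104/(-16/63) = -104*(-63/16) = 819/2 ≈ 409.50)
u*(W(-20, S(1)) - 416) = 819*(-20 - 416)/2 = (819/2)*(-436) = -178542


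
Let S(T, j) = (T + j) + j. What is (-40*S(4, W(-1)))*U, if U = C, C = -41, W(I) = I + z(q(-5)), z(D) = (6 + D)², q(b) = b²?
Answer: 3155360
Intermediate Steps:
W(I) = 961 + I (W(I) = I + (6 + (-5)²)² = I + (6 + 25)² = I + 31² = I + 961 = 961 + I)
U = -41
S(T, j) = T + 2*j
(-40*S(4, W(-1)))*U = -40*(4 + 2*(961 - 1))*(-41) = -40*(4 + 2*960)*(-41) = -40*(4 + 1920)*(-41) = -40*1924*(-41) = -76960*(-41) = 3155360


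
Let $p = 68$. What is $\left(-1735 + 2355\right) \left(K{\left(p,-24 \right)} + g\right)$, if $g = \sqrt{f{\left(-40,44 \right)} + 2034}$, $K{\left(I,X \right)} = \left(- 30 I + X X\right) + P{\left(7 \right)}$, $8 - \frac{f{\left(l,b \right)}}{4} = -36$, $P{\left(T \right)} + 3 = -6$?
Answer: $-913260 + 620 \sqrt{2210} \approx -8.8411 \cdot 10^{5}$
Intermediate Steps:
$P{\left(T \right)} = -9$ ($P{\left(T \right)} = -3 - 6 = -9$)
$f{\left(l,b \right)} = 176$ ($f{\left(l,b \right)} = 32 - -144 = 32 + 144 = 176$)
$K{\left(I,X \right)} = -9 + X^{2} - 30 I$ ($K{\left(I,X \right)} = \left(- 30 I + X X\right) - 9 = \left(- 30 I + X^{2}\right) - 9 = \left(X^{2} - 30 I\right) - 9 = -9 + X^{2} - 30 I$)
$g = \sqrt{2210}$ ($g = \sqrt{176 + 2034} = \sqrt{2210} \approx 47.011$)
$\left(-1735 + 2355\right) \left(K{\left(p,-24 \right)} + g\right) = \left(-1735 + 2355\right) \left(\left(-9 + \left(-24\right)^{2} - 2040\right) + \sqrt{2210}\right) = 620 \left(\left(-9 + 576 - 2040\right) + \sqrt{2210}\right) = 620 \left(-1473 + \sqrt{2210}\right) = -913260 + 620 \sqrt{2210}$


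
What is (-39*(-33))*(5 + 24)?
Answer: 37323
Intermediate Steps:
(-39*(-33))*(5 + 24) = 1287*29 = 37323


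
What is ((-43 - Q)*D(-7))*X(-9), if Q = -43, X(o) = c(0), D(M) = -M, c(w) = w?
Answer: 0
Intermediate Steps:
X(o) = 0
((-43 - Q)*D(-7))*X(-9) = ((-43 - 1*(-43))*(-1*(-7)))*0 = ((-43 + 43)*7)*0 = (0*7)*0 = 0*0 = 0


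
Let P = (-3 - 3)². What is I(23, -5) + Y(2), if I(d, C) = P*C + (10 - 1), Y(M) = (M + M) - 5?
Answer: -172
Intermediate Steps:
Y(M) = -5 + 2*M (Y(M) = 2*M - 5 = -5 + 2*M)
P = 36 (P = (-6)² = 36)
I(d, C) = 9 + 36*C (I(d, C) = 36*C + (10 - 1) = 36*C + 9 = 9 + 36*C)
I(23, -5) + Y(2) = (9 + 36*(-5)) + (-5 + 2*2) = (9 - 180) + (-5 + 4) = -171 - 1 = -172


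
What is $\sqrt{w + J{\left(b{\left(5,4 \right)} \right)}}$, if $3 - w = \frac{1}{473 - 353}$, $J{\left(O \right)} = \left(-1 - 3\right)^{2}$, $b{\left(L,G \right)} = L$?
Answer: $\frac{\sqrt{68370}}{60} \approx 4.3579$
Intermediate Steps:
$J{\left(O \right)} = 16$ ($J{\left(O \right)} = \left(-4\right)^{2} = 16$)
$w = \frac{359}{120}$ ($w = 3 - \frac{1}{473 - 353} = 3 - \frac{1}{120} = \frac{359}{120} \approx 2.9917$)
$\sqrt{w + J{\left(b{\left(5,4 \right)} \right)}} = \sqrt{\frac{359}{120} + 16} = \sqrt{\frac{2279}{120}} = \frac{\sqrt{68370}}{60}$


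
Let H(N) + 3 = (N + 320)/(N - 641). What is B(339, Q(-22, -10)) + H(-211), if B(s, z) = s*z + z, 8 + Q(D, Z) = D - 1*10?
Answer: -11589865/852 ≈ -13603.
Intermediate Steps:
Q(D, Z) = -18 + D (Q(D, Z) = -8 + (D - 1*10) = -8 + (D - 10) = -8 + (-10 + D) = -18 + D)
B(s, z) = z + s*z
H(N) = -3 + (320 + N)/(-641 + N) (H(N) = -3 + (N + 320)/(N - 641) = -3 + (320 + N)/(-641 + N))
B(339, Q(-22, -10)) + H(-211) = (-18 - 22)*(1 + 339) + (2243 - 2*(-211))/(-641 - 211) = -40*340 + (2243 + 422)/(-852) = -13600 - 1/852*2665 = -13600 - 2665/852 = -11589865/852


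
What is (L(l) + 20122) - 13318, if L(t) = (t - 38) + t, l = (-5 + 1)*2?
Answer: 6750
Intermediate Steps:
l = -8 (l = -4*2 = -8)
L(t) = -38 + 2*t (L(t) = (-38 + t) + t = -38 + 2*t)
(L(l) + 20122) - 13318 = ((-38 + 2*(-8)) + 20122) - 13318 = ((-38 - 16) + 20122) - 13318 = (-54 + 20122) - 13318 = 20068 - 13318 = 6750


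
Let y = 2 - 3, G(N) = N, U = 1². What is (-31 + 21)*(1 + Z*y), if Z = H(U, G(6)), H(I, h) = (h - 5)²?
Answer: 0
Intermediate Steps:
U = 1
H(I, h) = (-5 + h)²
Z = 1 (Z = (-5 + 6)² = 1² = 1)
y = -1
(-31 + 21)*(1 + Z*y) = (-31 + 21)*(1 + 1*(-1)) = -10*(1 - 1) = -10*0 = 0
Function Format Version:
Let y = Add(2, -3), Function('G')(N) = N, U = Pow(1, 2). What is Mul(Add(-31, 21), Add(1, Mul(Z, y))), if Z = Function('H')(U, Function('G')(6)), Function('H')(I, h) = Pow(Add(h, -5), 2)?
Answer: 0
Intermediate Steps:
U = 1
Function('H')(I, h) = Pow(Add(-5, h), 2)
Z = 1 (Z = Pow(Add(-5, 6), 2) = Pow(1, 2) = 1)
y = -1
Mul(Add(-31, 21), Add(1, Mul(Z, y))) = Mul(Add(-31, 21), Add(1, Mul(1, -1))) = Mul(-10, Add(1, -1)) = Mul(-10, 0) = 0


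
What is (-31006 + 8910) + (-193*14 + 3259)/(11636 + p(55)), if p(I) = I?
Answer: -258323779/11691 ≈ -22096.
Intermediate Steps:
(-31006 + 8910) + (-193*14 + 3259)/(11636 + p(55)) = (-31006 + 8910) + (-193*14 + 3259)/(11636 + 55) = -22096 + (-2702 + 3259)/11691 = -22096 + 557*(1/11691) = -22096 + 557/11691 = -258323779/11691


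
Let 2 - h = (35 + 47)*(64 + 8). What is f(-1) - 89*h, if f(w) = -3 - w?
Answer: 525276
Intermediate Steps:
h = -5902 (h = 2 - (35 + 47)*(64 + 8) = 2 - 82*72 = 2 - 1*5904 = 2 - 5904 = -5902)
f(-1) - 89*h = (-3 - 1*(-1)) - 89*(-5902) = (-3 + 1) + 525278 = -2 + 525278 = 525276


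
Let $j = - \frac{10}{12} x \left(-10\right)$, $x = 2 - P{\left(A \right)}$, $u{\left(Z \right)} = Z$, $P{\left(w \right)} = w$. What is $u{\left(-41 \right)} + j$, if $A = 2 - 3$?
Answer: $-16$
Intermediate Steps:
$A = -1$ ($A = 2 - 3 = -1$)
$x = 3$ ($x = 2 - -1 = 2 + 1 = 3$)
$j = 25$ ($j = - \frac{10}{12} \cdot 3 \left(-10\right) = \left(-10\right) \frac{1}{12} \cdot 3 \left(-10\right) = \left(- \frac{5}{6}\right) 3 \left(-10\right) = \left(- \frac{5}{2}\right) \left(-10\right) = 25$)
$u{\left(-41 \right)} + j = -41 + 25 = -16$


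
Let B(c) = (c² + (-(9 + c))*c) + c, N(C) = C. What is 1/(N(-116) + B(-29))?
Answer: 1/116 ≈ 0.0086207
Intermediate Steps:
B(c) = c + c² + c*(-9 - c) (B(c) = (c² + (-9 - c)*c) + c = (c² + c*(-9 - c)) + c = c + c² + c*(-9 - c))
1/(N(-116) + B(-29)) = 1/(-116 - 8*(-29)) = 1/(-116 + 232) = 1/116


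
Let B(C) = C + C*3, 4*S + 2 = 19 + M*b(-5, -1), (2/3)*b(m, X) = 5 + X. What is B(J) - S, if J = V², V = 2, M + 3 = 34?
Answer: -139/4 ≈ -34.750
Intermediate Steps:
b(m, X) = 15/2 + 3*X/2 (b(m, X) = 3*(5 + X)/2 = 15/2 + 3*X/2)
M = 31 (M = -3 + 34 = 31)
S = 203/4 (S = -½ + (19 + 31*(15/2 + (3/2)*(-1)))/4 = -½ + (19 + 31*(15/2 - 3/2))/4 = -½ + (19 + 31*6)/4 = -½ + (19 + 186)/4 = -½ + (¼)*205 = -½ + 205/4 = 203/4 ≈ 50.750)
J = 4 (J = 2² = 4)
B(C) = 4*C (B(C) = C + 3*C = 4*C)
B(J) - S = 4*4 - 1*203/4 = 16 - 203/4 = -139/4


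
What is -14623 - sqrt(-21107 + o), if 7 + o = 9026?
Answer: -14623 - 2*I*sqrt(3022) ≈ -14623.0 - 109.95*I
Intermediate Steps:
o = 9019 (o = -7 + 9026 = 9019)
-14623 - sqrt(-21107 + o) = -14623 - sqrt(-21107 + 9019) = -14623 - sqrt(-12088) = -14623 - 2*I*sqrt(3022)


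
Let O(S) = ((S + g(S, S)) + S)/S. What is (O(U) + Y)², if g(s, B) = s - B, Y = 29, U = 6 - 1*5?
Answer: 961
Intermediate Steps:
U = 1 (U = 6 - 5 = 1)
O(S) = 2 (O(S) = ((S + (S - S)) + S)/S = ((S + 0) + S)/S = (S + S)/S = (2*S)/S = 2)
(O(U) + Y)² = (2 + 29)² = 31² = 961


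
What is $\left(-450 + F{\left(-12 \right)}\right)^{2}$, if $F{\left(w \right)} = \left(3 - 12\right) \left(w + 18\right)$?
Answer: $254016$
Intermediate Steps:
$F{\left(w \right)} = -162 - 9 w$ ($F{\left(w \right)} = - 9 \left(18 + w\right) = -162 - 9 w$)
$\left(-450 + F{\left(-12 \right)}\right)^{2} = \left(-450 - 54\right)^{2} = \left(-504\right)^{2} = 254016$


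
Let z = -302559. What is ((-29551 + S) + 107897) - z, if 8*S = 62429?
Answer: 3109669/8 ≈ 3.8871e+5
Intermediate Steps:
S = 62429/8 (S = (⅛)*62429 = 62429/8 ≈ 7803.6)
((-29551 + S) + 107897) - z = ((-29551 + 62429/8) + 107897) - 1*(-302559) = (-173979/8 + 107897) + 302559 = 689197/8 + 302559 = 3109669/8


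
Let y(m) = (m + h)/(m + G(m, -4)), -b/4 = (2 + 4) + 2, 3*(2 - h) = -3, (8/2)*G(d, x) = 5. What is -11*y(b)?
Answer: -1276/123 ≈ -10.374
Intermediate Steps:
G(d, x) = 5/4 (G(d, x) = (¼)*5 = 5/4)
h = 3 (h = 2 - ⅓*(-3) = 2 + 1 = 3)
b = -32 (b = -4*((2 + 4) + 2) = -4*(6 + 2) = -4*8 = -32)
y(m) = (3 + m)/(5/4 + m) (y(m) = (m + 3)/(m + 5/4) = (3 + m)/(5/4 + m))
-11*y(b) = -44*(3 - 32)/(5 + 4*(-32)) = -44*(-29)/(5 - 128) = -44*(-29)/(-123) = -44*(-1)*(-29)/123 = -11*116/123 = -1276/123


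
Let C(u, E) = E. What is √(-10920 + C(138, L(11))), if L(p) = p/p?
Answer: I*√10919 ≈ 104.49*I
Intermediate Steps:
L(p) = 1
√(-10920 + C(138, L(11))) = √(-10920 + 1) = √(-10919) = I*√10919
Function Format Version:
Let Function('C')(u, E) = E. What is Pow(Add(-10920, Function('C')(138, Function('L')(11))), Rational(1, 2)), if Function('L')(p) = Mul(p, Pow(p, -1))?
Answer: Mul(I, Pow(10919, Rational(1, 2))) ≈ Mul(104.49, I)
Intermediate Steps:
Function('L')(p) = 1
Pow(Add(-10920, Function('C')(138, Function('L')(11))), Rational(1, 2)) = Pow(Add(-10920, 1), Rational(1, 2)) = Pow(-10919, Rational(1, 2)) = Mul(I, Pow(10919, Rational(1, 2)))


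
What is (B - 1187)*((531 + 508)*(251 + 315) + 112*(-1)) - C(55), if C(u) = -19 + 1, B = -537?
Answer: -1013646470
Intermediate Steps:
C(u) = -18
(B - 1187)*((531 + 508)*(251 + 315) + 112*(-1)) - C(55) = (-537 - 1187)*((531 + 508)*(251 + 315) + 112*(-1)) - 1*(-18) = -1724*(1039*566 - 112) + 18 = -1724*(588074 - 112) + 18 = -1724*587962 + 18 = -1013646488 + 18 = -1013646470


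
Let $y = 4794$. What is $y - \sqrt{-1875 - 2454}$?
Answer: $4794 - 3 i \sqrt{481} \approx 4794.0 - 65.795 i$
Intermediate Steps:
$y - \sqrt{-1875 - 2454} = 4794 - \sqrt{-1875 - 2454} = 4794 - \sqrt{-4329} = 4794 - 3 i \sqrt{481}$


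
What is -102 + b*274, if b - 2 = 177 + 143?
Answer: 88126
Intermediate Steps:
b = 322 (b = 2 + (177 + 143) = 2 + 320 = 322)
-102 + b*274 = -102 + 322*274 = -102 + 88228 = 88126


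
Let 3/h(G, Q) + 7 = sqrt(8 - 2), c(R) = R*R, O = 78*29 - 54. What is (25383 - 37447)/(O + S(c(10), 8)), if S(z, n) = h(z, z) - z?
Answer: -1093275872/190989025 - 36192*sqrt(6)/190989025 ≈ -5.7247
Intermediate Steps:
O = 2208 (O = 2262 - 54 = 2208)
c(R) = R**2
h(G, Q) = 3/(-7 + sqrt(6)) (h(G, Q) = 3/(-7 + sqrt(8 - 2)) = 3/(-7 + sqrt(6)))
S(z, n) = -21/43 - z - 3*sqrt(6)/43 (S(z, n) = (-21/43 - 3*sqrt(6)/43) - z = -21/43 - z - 3*sqrt(6)/43)
(25383 - 37447)/(O + S(c(10), 8)) = (25383 - 37447)/(2208 + (-21/43 - 1*10**2 - 3*sqrt(6)/43)) = -12064/(2208 + (-21/43 - 1*100 - 3*sqrt(6)/43)) = -12064/(2208 + (-21/43 - 100 - 3*sqrt(6)/43)) = -12064/(2208 + (-4321/43 - 3*sqrt(6)/43)) = -12064/(90623/43 - 3*sqrt(6)/43)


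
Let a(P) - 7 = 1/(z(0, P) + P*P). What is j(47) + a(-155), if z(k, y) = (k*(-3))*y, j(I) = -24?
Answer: -408424/24025 ≈ -17.000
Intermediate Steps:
z(k, y) = -3*k*y (z(k, y) = (-3*k)*y = -3*k*y)
a(P) = 7 + P**(-2) (a(P) = 7 + 1/(-3*0*P + P*P) = 7 + 1/(0 + P**2) = 7 + 1/(P**2) = 7 + P**(-2))
j(47) + a(-155) = -24 + (7 + (-155)**(-2)) = -24 + (7 + 1/24025) = -24 + 168176/24025 = -408424/24025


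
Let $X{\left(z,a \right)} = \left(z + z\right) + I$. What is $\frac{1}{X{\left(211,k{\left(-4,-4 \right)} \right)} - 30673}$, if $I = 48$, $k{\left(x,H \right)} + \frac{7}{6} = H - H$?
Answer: $- \frac{1}{30203} \approx -3.3109 \cdot 10^{-5}$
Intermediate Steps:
$k{\left(x,H \right)} = - \frac{7}{6}$ ($k{\left(x,H \right)} = - \frac{7}{6} + \left(H - H\right) = - \frac{7}{6} + 0 = - \frac{7}{6}$)
$X{\left(z,a \right)} = 48 + 2 z$ ($X{\left(z,a \right)} = \left(z + z\right) + 48 = 2 z + 48 = 48 + 2 z$)
$\frac{1}{X{\left(211,k{\left(-4,-4 \right)} \right)} - 30673} = \frac{1}{\left(48 + 2 \cdot 211\right) - 30673} = \frac{1}{\left(48 + 422\right) - 30673} = \frac{1}{470 - 30673} = \frac{1}{-30203} = - \frac{1}{30203}$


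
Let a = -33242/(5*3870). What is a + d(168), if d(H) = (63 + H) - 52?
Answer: 1715204/9675 ≈ 177.28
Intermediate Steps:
d(H) = 11 + H
a = -16621/9675 (a = -33242/19350 = -33242*1/19350 = -16621/9675 ≈ -1.7179)
a + d(168) = -16621/9675 + (11 + 168) = -16621/9675 + 179 = 1715204/9675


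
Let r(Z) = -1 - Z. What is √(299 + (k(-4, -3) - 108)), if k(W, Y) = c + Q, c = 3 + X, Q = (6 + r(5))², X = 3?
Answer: √197 ≈ 14.036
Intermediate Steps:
Q = 0 (Q = (6 + (-1 - 1*5))² = (6 + (-1 - 5))² = (6 - 6)² = 0² = 0)
c = 6 (c = 3 + 3 = 6)
k(W, Y) = 6 (k(W, Y) = 6 + 0 = 6)
√(299 + (k(-4, -3) - 108)) = √(299 + (6 - 108)) = √(299 - 102) = √197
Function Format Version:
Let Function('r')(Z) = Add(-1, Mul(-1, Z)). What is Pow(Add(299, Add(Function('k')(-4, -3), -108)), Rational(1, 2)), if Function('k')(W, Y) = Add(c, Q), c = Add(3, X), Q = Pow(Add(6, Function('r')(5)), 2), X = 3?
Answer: Pow(197, Rational(1, 2)) ≈ 14.036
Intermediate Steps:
Q = 0 (Q = Pow(Add(6, Add(-1, Mul(-1, 5))), 2) = Pow(Add(6, Add(-1, -5)), 2) = Pow(Add(6, -6), 2) = Pow(0, 2) = 0)
c = 6 (c = Add(3, 3) = 6)
Function('k')(W, Y) = 6 (Function('k')(W, Y) = Add(6, 0) = 6)
Pow(Add(299, Add(Function('k')(-4, -3), -108)), Rational(1, 2)) = Pow(Add(299, Add(6, -108)), Rational(1, 2)) = Pow(Add(299, -102), Rational(1, 2)) = Pow(197, Rational(1, 2))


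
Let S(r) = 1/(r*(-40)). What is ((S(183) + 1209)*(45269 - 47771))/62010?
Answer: -1230133181/25217400 ≈ -48.781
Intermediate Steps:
S(r) = -1/(40*r) (S(r) = -1/40/r = -1/(40*r))
((S(183) + 1209)*(45269 - 47771))/62010 = ((-1/40/183 + 1209)*(45269 - 47771))/62010 = ((-1/40*1/183 + 1209)*(-2502))*(1/62010) = ((-1/7320 + 1209)*(-2502))*(1/62010) = ((8849879/7320)*(-2502))*(1/62010) = -3690399543/1220*1/62010 = -1230133181/25217400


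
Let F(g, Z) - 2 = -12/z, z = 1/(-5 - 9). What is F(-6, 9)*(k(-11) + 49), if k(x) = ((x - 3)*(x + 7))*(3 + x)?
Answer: -67830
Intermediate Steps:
z = -1/14 (z = 1/(-14) = -1/14 ≈ -0.071429)
k(x) = (-3 + x)*(3 + x)*(7 + x) (k(x) = ((-3 + x)*(7 + x))*(3 + x) = (-3 + x)*(3 + x)*(7 + x))
F(g, Z) = 170 (F(g, Z) = 2 - 12/(-1/14) = 2 - 12*(-14) = 2 + 168 = 170)
F(-6, 9)*(k(-11) + 49) = 170*((-63 + (-11)³ - 9*(-11) + 7*(-11)²) + 49) = 170*((-63 - 1331 + 99 + 7*121) + 49) = 170*((-63 - 1331 + 99 + 847) + 49) = 170*(-448 + 49) = 170*(-399) = -67830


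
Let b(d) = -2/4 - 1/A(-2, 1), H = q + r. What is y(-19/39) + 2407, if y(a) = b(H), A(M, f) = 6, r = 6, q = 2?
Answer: 7219/3 ≈ 2406.3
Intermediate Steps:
H = 8 (H = 2 + 6 = 8)
b(d) = -2/3 (b(d) = -2/4 - 1/6 = -2*1/4 - 1*1/6 = -1/2 - 1/6 = -2/3)
y(a) = -2/3
y(-19/39) + 2407 = -2/3 + 2407 = 7219/3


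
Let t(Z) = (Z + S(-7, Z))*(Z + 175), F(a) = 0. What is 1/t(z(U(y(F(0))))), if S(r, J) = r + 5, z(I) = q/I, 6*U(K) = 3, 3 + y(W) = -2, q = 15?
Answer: 1/5740 ≈ 0.00017422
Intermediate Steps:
y(W) = -5 (y(W) = -3 - 2 = -5)
U(K) = 1/2 (U(K) = (1/6)*3 = 1/2)
z(I) = 15/I
S(r, J) = 5 + r
t(Z) = (-2 + Z)*(175 + Z) (t(Z) = (Z + (5 - 7))*(Z + 175) = (Z - 2)*(175 + Z) = (-2 + Z)*(175 + Z))
1/t(z(U(y(F(0))))) = 1/(-350 + (15/(1/2))**2 + 173*(15/(1/2))) = 1/(-350 + (15*2)**2 + 173*(15*2)) = 1/(-350 + 30**2 + 173*30) = 1/(-350 + 900 + 5190) = 1/5740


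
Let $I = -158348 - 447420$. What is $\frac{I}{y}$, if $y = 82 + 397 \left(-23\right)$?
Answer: $\frac{605768}{9049} \approx 66.943$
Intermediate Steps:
$y = -9049$ ($y = 82 - 9131 = -9049$)
$I = -605768$
$\frac{I}{y} = - \frac{605768}{-9049} = \left(-605768\right) \left(- \frac{1}{9049}\right) = \frac{605768}{9049}$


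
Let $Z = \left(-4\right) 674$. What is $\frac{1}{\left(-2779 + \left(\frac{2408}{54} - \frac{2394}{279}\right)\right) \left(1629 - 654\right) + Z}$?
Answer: $- \frac{279}{746913509} \approx -3.7354 \cdot 10^{-7}$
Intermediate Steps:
$Z = -2696$
$\frac{1}{\left(-2779 + \left(\frac{2408}{54} - \frac{2394}{279}\right)\right) \left(1629 - 654\right) + Z} = \frac{1}{\left(-2779 + \left(\frac{2408}{54} - \frac{2394}{279}\right)\right) \left(1629 - 654\right) - 2696} = \frac{1}{\left(-2779 + \left(2408 \cdot \frac{1}{54} - \frac{266}{31}\right)\right) 975 - 2696} = \frac{1}{\left(-2779 + \left(\frac{1204}{27} - \frac{266}{31}\right)\right) 975 - 2696} = \frac{1}{\left(-2779 + \frac{30142}{837}\right) 975 - 2696} = \frac{1}{\left(- \frac{2295881}{837}\right) 975 - 2696} = \frac{1}{- \frac{746161325}{279} - 2696} = \frac{1}{- \frac{746913509}{279}} = - \frac{279}{746913509}$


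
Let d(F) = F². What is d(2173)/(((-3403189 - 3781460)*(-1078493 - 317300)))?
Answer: 4721929/10028282781657 ≈ 4.7086e-7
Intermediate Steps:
d(2173)/(((-3403189 - 3781460)*(-1078493 - 317300))) = 2173²/(((-3403189 - 3781460)*(-1078493 - 317300))) = 4721929/((-7184649*(-1395793))) = 4721929/10028282781657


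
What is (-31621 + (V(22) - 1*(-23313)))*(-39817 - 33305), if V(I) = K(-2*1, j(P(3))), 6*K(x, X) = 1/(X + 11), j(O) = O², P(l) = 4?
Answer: 16402422365/27 ≈ 6.0750e+8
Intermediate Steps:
K(x, X) = 1/(6*(11 + X)) (K(x, X) = 1/(6*(X + 11)) = 1/(6*(11 + X)))
V(I) = 1/162 (V(I) = 1/(6*(11 + 4²)) = 1/(6*(11 + 16)) = (⅙)/27 = (⅙)*(1/27) = 1/162)
(-31621 + (V(22) - 1*(-23313)))*(-39817 - 33305) = (-31621 + (1/162 - 1*(-23313)))*(-39817 - 33305) = (-31621 + (1/162 + 23313))*(-73122) = (-31621 + 3776707/162)*(-73122) = -1345895/162*(-73122) = 16402422365/27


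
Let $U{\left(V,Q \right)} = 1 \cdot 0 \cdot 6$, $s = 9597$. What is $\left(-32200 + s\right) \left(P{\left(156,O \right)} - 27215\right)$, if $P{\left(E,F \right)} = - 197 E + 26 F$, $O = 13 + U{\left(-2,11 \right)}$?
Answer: $1302136227$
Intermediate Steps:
$U{\left(V,Q \right)} = 0$ ($U{\left(V,Q \right)} = 0 \cdot 6 = 0$)
$O = 13$ ($O = 13 + 0 = 13$)
$\left(-32200 + s\right) \left(P{\left(156,O \right)} - 27215\right) = \left(-32200 + 9597\right) \left(\left(\left(-197\right) 156 + 26 \cdot 13\right) - 27215\right) = - 22603 \left(\left(-30732 + 338\right) - 27215\right) = - 22603 \left(-30394 - 27215\right) = \left(-22603\right) \left(-57609\right) = 1302136227$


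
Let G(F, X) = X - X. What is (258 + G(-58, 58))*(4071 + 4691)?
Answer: 2260596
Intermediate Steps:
G(F, X) = 0
(258 + G(-58, 58))*(4071 + 4691) = (258 + 0)*(4071 + 4691) = 258*8762 = 2260596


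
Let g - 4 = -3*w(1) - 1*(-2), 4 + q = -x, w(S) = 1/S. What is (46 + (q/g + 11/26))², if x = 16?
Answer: 9616201/6084 ≈ 1580.6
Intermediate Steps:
q = -20 (q = -4 - 1*16 = -4 - 16 = -20)
g = 3 (g = 4 + (-3/1 - 1*(-2)) = 4 + (-3*1 + 2) = 4 + (-3 + 2) = 4 - 1 = 3)
(46 + (q/g + 11/26))² = (46 + (-20/3 + 11/26))² = (46 - 487/78)² = (3101/78)² = 9616201/6084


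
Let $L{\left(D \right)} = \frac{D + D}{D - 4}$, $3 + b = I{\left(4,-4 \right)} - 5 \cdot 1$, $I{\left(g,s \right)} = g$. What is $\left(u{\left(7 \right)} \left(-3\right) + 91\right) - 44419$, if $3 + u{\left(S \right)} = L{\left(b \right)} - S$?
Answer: $-44301$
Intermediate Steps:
$b = -4$ ($b = -3 + \left(4 - 5 \cdot 1\right) = -3 + \left(4 - 5\right) = -3 - 1 = -4$)
$L{\left(D \right)} = \frac{2 D}{-4 + D}$
$u{\left(S \right)} = -2 - S$ ($u{\left(S \right)} = -3 - \left(S + \frac{8}{-4 - 4}\right) = -3 - \left(-1 + S\right) = -2 - S$)
$\left(u{\left(7 \right)} \left(-3\right) + 91\right) - 44419 = \left(\left(-2 - 7\right) \left(-3\right) + 91\right) - 44419 = \left(\left(-9\right) \left(-3\right) + 91\right) - 44419 = \left(27 + 91\right) - 44419 = 118 - 44419 = -44301$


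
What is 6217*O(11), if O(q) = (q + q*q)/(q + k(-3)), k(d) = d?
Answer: 205161/2 ≈ 1.0258e+5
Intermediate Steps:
O(q) = (q + q**2)/(-3 + q) (O(q) = (q + q*q)/(q - 3) = (q + q**2)/(-3 + q))
6217*O(11) = 6217*(11*(1 + 11)/(-3 + 11)) = 6217*(11*12/8) = 6217*(11*(1/8)*12) = 6217*(33/2) = 205161/2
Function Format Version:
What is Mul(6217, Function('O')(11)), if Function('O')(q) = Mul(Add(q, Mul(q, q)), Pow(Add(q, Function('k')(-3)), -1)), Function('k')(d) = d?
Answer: Rational(205161, 2) ≈ 1.0258e+5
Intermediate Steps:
Function('O')(q) = Mul(Pow(Add(-3, q), -1), Add(q, Pow(q, 2))) (Function('O')(q) = Mul(Add(q, Mul(q, q)), Pow(Add(q, -3), -1)) = Mul(Add(q, Pow(q, 2)), Pow(Add(-3, q), -1)) = Mul(Pow(Add(-3, q), -1), Add(q, Pow(q, 2))))
Mul(6217, Function('O')(11)) = Mul(6217, Mul(11, Pow(Add(-3, 11), -1), Add(1, 11))) = Mul(6217, Mul(11, Pow(8, -1), 12)) = Mul(6217, Mul(11, Rational(1, 8), 12)) = Mul(6217, Rational(33, 2)) = Rational(205161, 2)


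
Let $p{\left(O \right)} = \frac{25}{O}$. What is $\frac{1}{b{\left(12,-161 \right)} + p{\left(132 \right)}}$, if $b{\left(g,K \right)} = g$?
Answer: $\frac{132}{1609} \approx 0.082039$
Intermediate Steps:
$\frac{1}{b{\left(12,-161 \right)} + p{\left(132 \right)}} = \frac{1}{12 + \frac{25}{132}} = \frac{1}{\frac{1609}{132}} = \frac{132}{1609}$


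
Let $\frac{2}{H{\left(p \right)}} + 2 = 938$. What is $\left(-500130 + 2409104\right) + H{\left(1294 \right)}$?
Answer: $\frac{893399833}{468} \approx 1.909 \cdot 10^{6}$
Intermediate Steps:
$H{\left(p \right)} = \frac{1}{468}$ ($H{\left(p \right)} = \frac{2}{-2 + 938} = \frac{2}{936} = 2 \cdot \frac{1}{936} = \frac{1}{468}$)
$\left(-500130 + 2409104\right) + H{\left(1294 \right)} = \left(-500130 + 2409104\right) + \frac{1}{468} = 1908974 + \frac{1}{468} = \frac{893399833}{468}$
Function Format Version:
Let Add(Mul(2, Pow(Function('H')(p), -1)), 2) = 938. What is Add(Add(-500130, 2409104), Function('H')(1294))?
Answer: Rational(893399833, 468) ≈ 1.9090e+6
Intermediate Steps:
Function('H')(p) = Rational(1, 468) (Function('H')(p) = Mul(2, Pow(Add(-2, 938), -1)) = Mul(2, Pow(936, -1)) = Mul(2, Rational(1, 936)) = Rational(1, 468))
Add(Add(-500130, 2409104), Function('H')(1294)) = Add(Add(-500130, 2409104), Rational(1, 468)) = Add(1908974, Rational(1, 468)) = Rational(893399833, 468)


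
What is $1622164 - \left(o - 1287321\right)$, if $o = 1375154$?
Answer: $1534331$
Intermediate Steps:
$1622164 - \left(o - 1287321\right) = 1622164 - \left(1375154 - 1287321\right) = 1622164 - 87833 = 1534331$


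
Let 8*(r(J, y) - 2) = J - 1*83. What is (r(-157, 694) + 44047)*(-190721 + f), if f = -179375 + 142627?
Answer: -10012957911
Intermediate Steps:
r(J, y) = -67/8 + J/8 (r(J, y) = 2 + (J - 1*83)/8 = 2 + (J - 83)/8 = 2 + (-83 + J)/8 = 2 + (-83/8 + J/8) = -67/8 + J/8)
f = -36748
(r(-157, 694) + 44047)*(-190721 + f) = ((-67/8 + (⅛)*(-157)) + 44047)*(-190721 - 36748) = ((-67/8 - 157/8) + 44047)*(-227469) = (-28 + 44047)*(-227469) = 44019*(-227469) = -10012957911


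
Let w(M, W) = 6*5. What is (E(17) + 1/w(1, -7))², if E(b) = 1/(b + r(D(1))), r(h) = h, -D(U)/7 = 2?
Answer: 121/900 ≈ 0.13444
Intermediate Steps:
D(U) = -14 (D(U) = -7*2 = -14)
w(M, W) = 30
E(b) = 1/(-14 + b) (E(b) = 1/(b - 14) = 1/(-14 + b))
(E(17) + 1/w(1, -7))² = (1/(-14 + 17) + 1/30)² = (1/3 + 1/30)² = (⅓ + 1/30)² = (11/30)² = 121/900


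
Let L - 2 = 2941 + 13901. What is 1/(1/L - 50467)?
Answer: -16844/850066147 ≈ -1.9815e-5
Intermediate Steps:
L = 16844 (L = 2 + (2941 + 13901) = 2 + 16842 = 16844)
1/(1/L - 50467) = 1/(1/16844 - 50467) = 1/(-850066147/16844) = -16844/850066147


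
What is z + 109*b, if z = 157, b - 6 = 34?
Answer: 4517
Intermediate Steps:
b = 40 (b = 6 + 34 = 40)
z + 109*b = 157 + 109*40 = 157 + 4360 = 4517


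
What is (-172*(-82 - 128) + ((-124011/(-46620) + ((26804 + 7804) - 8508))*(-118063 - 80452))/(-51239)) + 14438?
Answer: 8052114112669/53083604 ≈ 1.5169e+5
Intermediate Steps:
(-172*(-82 - 128) + ((-124011/(-46620) + ((26804 + 7804) - 8508))*(-118063 - 80452))/(-51239)) + 14438 = (-172*(-210) + ((-124011*(-1/46620) + (34608 - 8508))*(-198515))*(-1/51239)) + 14438 = (36120 + ((13779/5180 + 26100)*(-198515))*(-1/51239)) + 14438 = (36120 + ((135211779/5180)*(-198515))*(-1/51239)) + 14438 = (36120 - 5368313261637/1036*(-1/51239)) + 14438 = (36120 + 5368313261637/53083604) + 14438 = 7285693038117/53083604 + 14438 = 8052114112669/53083604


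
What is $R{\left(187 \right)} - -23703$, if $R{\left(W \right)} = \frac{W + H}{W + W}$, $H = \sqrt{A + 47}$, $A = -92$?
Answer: $\frac{47407}{2} + \frac{3 i \sqrt{5}}{374} \approx 23704.0 + 0.017936 i$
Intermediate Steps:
$H = 3 i \sqrt{5}$ ($H = \sqrt{-92 + 47} = \sqrt{-45} = 3 i \sqrt{5} \approx 6.7082 i$)
$R{\left(W \right)} = \frac{W + 3 i \sqrt{5}}{2 W}$ ($R{\left(W \right)} = \frac{W + 3 i \sqrt{5}}{W + W} = \frac{W + 3 i \sqrt{5}}{2 W}$)
$R{\left(187 \right)} - -23703 = \frac{187 + 3 i \sqrt{5}}{2 \cdot 187} - -23703 = \frac{1}{2} \cdot \frac{1}{187} \left(187 + 3 i \sqrt{5}\right) + 23703 = \left(\frac{1}{2} + \frac{3 i \sqrt{5}}{374}\right) + 23703 = \frac{47407}{2} + \frac{3 i \sqrt{5}}{374}$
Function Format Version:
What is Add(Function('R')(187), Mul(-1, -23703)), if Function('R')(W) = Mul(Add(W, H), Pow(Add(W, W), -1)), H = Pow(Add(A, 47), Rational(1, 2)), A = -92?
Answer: Add(Rational(47407, 2), Mul(Rational(3, 374), I, Pow(5, Rational(1, 2)))) ≈ Add(23704., Mul(0.017936, I))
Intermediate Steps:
H = Mul(3, I, Pow(5, Rational(1, 2))) (H = Pow(Add(-92, 47), Rational(1, 2)) = Pow(-45, Rational(1, 2)) = Mul(3, I, Pow(5, Rational(1, 2))) ≈ Mul(6.7082, I))
Function('R')(W) = Mul(Rational(1, 2), Pow(W, -1), Add(W, Mul(3, I, Pow(5, Rational(1, 2))))) (Function('R')(W) = Mul(Add(W, Mul(3, I, Pow(5, Rational(1, 2)))), Pow(Add(W, W), -1)) = Mul(Add(W, Mul(3, I, Pow(5, Rational(1, 2)))), Pow(Mul(2, W), -1)) = Mul(Add(W, Mul(3, I, Pow(5, Rational(1, 2)))), Mul(Rational(1, 2), Pow(W, -1))) = Mul(Rational(1, 2), Pow(W, -1), Add(W, Mul(3, I, Pow(5, Rational(1, 2))))))
Add(Function('R')(187), Mul(-1, -23703)) = Add(Mul(Rational(1, 2), Pow(187, -1), Add(187, Mul(3, I, Pow(5, Rational(1, 2))))), Mul(-1, -23703)) = Add(Mul(Rational(1, 2), Rational(1, 187), Add(187, Mul(3, I, Pow(5, Rational(1, 2))))), 23703) = Add(Add(Rational(1, 2), Mul(Rational(3, 374), I, Pow(5, Rational(1, 2)))), 23703) = Add(Rational(47407, 2), Mul(Rational(3, 374), I, Pow(5, Rational(1, 2))))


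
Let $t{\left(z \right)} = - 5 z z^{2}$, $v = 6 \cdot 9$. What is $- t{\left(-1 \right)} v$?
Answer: $-270$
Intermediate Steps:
$v = 54$
$t{\left(z \right)} = - 5 z^{3}$
$- t{\left(-1 \right)} v = - \left(-5\right) \left(-1\right)^{3} \cdot 54 = - \left(-5\right) \left(-1\right) 54 = \left(-1\right) 5 \cdot 54 = \left(-5\right) 54 = -270$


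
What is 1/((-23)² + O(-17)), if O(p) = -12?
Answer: 1/517 ≈ 0.0019342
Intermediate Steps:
1/((-23)² + O(-17)) = 1/((-23)² - 12) = 1/(529 - 12) = 1/517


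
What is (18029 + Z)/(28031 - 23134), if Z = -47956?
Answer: -29927/4897 ≈ -6.1113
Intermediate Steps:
(18029 + Z)/(28031 - 23134) = (18029 - 47956)/(28031 - 23134) = -29927/4897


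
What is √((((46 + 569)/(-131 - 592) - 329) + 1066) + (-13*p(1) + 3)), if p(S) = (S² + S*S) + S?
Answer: 4*√2541586/241 ≈ 26.460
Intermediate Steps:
p(S) = S + 2*S² (p(S) = (S² + S²) + S = 2*S² + S = S + 2*S²)
√((((46 + 569)/(-131 - 592) - 329) + 1066) + (-13*p(1) + 3)) = √((((46 + 569)/(-131 - 592) - 329) + 1066) + (-13*(1 + 2*1) + 3)) = √(((615/(-723) - 329) + 1066) + (-13*(1 + 2) + 3)) = √(((615*(-1/723) - 329) + 1066) + (-13*3 + 3)) = √(((-205/241 - 329) + 1066) + (-13*3 + 3)) = √((-79494/241 + 1066) + (-39 + 3)) = √(177412/241 - 36) = √(168736/241) = 4*√2541586/241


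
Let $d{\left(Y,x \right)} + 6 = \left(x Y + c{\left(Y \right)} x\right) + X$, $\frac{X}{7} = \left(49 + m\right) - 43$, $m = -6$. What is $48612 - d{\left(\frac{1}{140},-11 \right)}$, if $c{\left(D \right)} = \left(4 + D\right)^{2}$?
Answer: $\frac{956376271}{19600} \approx 48795.0$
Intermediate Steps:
$X = 0$ ($X = 7 \left(\left(49 - 6\right) - 43\right) = 7 \left(43 - 43\right) = 7 \cdot 0 = 0$)
$d{\left(Y,x \right)} = -6 + Y x + x \left(4 + Y\right)^{2}$ ($d{\left(Y,x \right)} = -6 + \left(\left(x Y + \left(4 + Y\right)^{2} x\right) + 0\right) = -6 + \left(\left(Y x + x \left(4 + Y\right)^{2}\right) + 0\right) = -6 + \left(Y x + x \left(4 + Y\right)^{2}\right) = -6 + Y x + x \left(4 + Y\right)^{2}$)
$48612 - d{\left(\frac{1}{140},-11 \right)} = 48612 - \left(-6 + \frac{1}{140} \left(-11\right) - 11 \left(4 + \frac{1}{140}\right)^{2}\right) = 48612 - \left(-6 - \frac{11}{140} - 11 \left(\frac{561}{140}\right)^{2}\right) = 48612 - \left(-6 - \frac{11}{140} - \frac{3461931}{19600}\right) = 48612 - - \frac{3581071}{19600} = 48612 + \frac{3581071}{19600} = \frac{956376271}{19600}$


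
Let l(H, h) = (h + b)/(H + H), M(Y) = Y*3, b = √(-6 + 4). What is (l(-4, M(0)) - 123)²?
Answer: (984 + I*√2)²/64 ≈ 15129.0 + 43.487*I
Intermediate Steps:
b = I*√2 (b = √(-2) = I*√2 ≈ 1.4142*I)
M(Y) = 3*Y
l(H, h) = (h + I*√2)/(2*H) (l(H, h) = (h + I*√2)/(H + H) = (h + I*√2)/((2*H)) = (h + I*√2)*(1/(2*H)) = (h + I*√2)/(2*H))
(l(-4, M(0)) - 123)² = ((½)*(3*0 + I*√2)/(-4) - 123)² = ((½)*(-¼)*(0 + I*√2) - 123)² = ((½)*(-¼)*(I*√2) - 123)² = (-I*√2/8 - 123)² = (-123 - I*√2/8)²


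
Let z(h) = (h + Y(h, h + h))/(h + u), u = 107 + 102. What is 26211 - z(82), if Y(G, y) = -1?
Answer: 2542440/97 ≈ 26211.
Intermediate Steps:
u = 209
z(h) = (-1 + h)/(209 + h) (z(h) = (h - 1)/(h + 209) = (-1 + h)/(209 + h))
26211 - z(82) = 26211 - (-1 + 82)/(209 + 82) = 26211 - 81/291 = 26211 - 1*27/97 = 26211 - 27/97 = 2542440/97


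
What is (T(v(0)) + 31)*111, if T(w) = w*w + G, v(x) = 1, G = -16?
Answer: 1776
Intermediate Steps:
T(w) = -16 + w**2 (T(w) = w*w - 16 = w**2 - 16 = -16 + w**2)
(T(v(0)) + 31)*111 = ((-16 + 1**2) + 31)*111 = ((-16 + 1) + 31)*111 = (-15 + 31)*111 = 16*111 = 1776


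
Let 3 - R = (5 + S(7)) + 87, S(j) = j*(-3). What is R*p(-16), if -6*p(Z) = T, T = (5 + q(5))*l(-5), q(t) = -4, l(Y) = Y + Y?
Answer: -340/3 ≈ -113.33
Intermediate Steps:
S(j) = -3*j
l(Y) = 2*Y
T = -10 (T = (5 - 4)*(2*(-5)) = 1*(-10) = -10)
p(Z) = 5/3 (p(Z) = -1/6*(-10) = 5/3)
R = -68 (R = 3 - ((5 - 3*7) + 87) = 3 - ((5 - 21) + 87) = 3 - (-16 + 87) = 3 - 1*71 = 3 - 71 = -68)
R*p(-16) = -68*5/3 = -340/3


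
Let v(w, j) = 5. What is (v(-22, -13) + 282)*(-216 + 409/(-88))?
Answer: -5572679/88 ≈ -63326.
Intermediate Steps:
(v(-22, -13) + 282)*(-216 + 409/(-88)) = (5 + 282)*(-216 + 409/(-88)) = 287*(-216 + 409*(-1/88)) = 287*(-216 - 409/88) = 287*(-19417/88) = -5572679/88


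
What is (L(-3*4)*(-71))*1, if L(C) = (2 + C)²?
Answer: -7100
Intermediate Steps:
(L(-3*4)*(-71))*1 = ((2 - 3*4)²*(-71))*1 = ((2 - 12)²*(-71))*1 = ((-10)²*(-71))*1 = (100*(-71))*1 = -7100*1 = -7100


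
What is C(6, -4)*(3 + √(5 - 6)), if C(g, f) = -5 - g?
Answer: -33 - 11*I ≈ -33.0 - 11.0*I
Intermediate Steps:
C(6, -4)*(3 + √(5 - 6)) = (-5 - 1*6)*(3 + √(5 - 6)) = (-5 - 6)*(3 + √(-1)) = -11*(3 + I) = -33 - 11*I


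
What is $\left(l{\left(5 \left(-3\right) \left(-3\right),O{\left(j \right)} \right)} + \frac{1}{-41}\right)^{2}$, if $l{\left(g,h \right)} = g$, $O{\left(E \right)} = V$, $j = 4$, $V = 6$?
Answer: $\frac{3400336}{1681} \approx 2022.8$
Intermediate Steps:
$O{\left(E \right)} = 6$
$\left(l{\left(5 \left(-3\right) \left(-3\right),O{\left(j \right)} \right)} + \frac{1}{-41}\right)^{2} = \left(5 \left(-3\right) \left(-3\right) + \frac{1}{-41}\right)^{2} = \left(\left(-15\right) \left(-3\right) - \frac{1}{41}\right)^{2} = \left(45 - \frac{1}{41}\right)^{2} = \left(\frac{1844}{41}\right)^{2} = \frac{3400336}{1681}$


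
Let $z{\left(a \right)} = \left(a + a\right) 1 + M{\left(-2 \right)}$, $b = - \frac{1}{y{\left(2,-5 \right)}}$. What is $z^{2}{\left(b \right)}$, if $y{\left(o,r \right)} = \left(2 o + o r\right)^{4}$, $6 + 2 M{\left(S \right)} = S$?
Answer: $\frac{6723649}{419904} \approx 16.012$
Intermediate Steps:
$M{\left(S \right)} = -3 + \frac{S}{2}$
$b = - \frac{1}{1296}$ ($b = - \frac{1}{2^{4} \left(2 - 5\right)^{4}} = - \frac{1}{16 \left(-3\right)^{4}} = - \frac{1}{16 \cdot 81} = - \frac{1}{1296} \approx -0.0007716$)
$z{\left(a \right)} = -4 + 2 a$ ($z{\left(a \right)} = \left(a + a\right) 1 + \left(-3 + \frac{1}{2} \left(-2\right)\right) = 2 a 1 - 4 = 2 a - 4 = -4 + 2 a$)
$z^{2}{\left(b \right)} = \left(-4 + 2 \left(- \frac{1}{1296}\right)\right)^{2} = \left(-4 - \frac{1}{648}\right)^{2} = \left(- \frac{2593}{648}\right)^{2} = \frac{6723649}{419904}$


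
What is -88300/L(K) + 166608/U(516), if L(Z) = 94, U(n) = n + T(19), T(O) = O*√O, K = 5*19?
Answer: -7411800334/12191659 - 3165552*√19/259397 ≈ -661.13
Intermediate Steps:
K = 95
T(O) = O^(3/2)
U(n) = n + 19*√19 (U(n) = n + 19^(3/2) = n + 19*√19)
-88300/L(K) + 166608/U(516) = -88300/94 + 166608/(516 + 19*√19) = -88300*1/94 + 166608/(516 + 19*√19) = -44150/47 + 166608/(516 + 19*√19)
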